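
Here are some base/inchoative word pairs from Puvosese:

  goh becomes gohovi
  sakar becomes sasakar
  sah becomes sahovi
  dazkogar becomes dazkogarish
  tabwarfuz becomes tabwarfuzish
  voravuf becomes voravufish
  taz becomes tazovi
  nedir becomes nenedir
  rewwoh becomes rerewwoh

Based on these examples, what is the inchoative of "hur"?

sah and rewwoh both end in -h yet inflect differently (sahovi, rerewwoh), so the final letter is not what conditions the rule; the number of vowels is.
"hur" has 1 vowel. The stems with 1 vowel (sah → sahovi, goh → gohovi, taz → tazovi) add -ovi.
The other patterns: stems with 2 vowels repeat the first consonant+vowel as a prefix; stems with 3 vowels add -ish.
So hur → hurovi.

hurovi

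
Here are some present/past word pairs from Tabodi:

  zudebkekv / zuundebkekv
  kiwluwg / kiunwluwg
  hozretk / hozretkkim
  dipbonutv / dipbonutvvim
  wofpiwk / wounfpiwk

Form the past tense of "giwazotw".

giwazotwwim

hozretk and wofpiwk both end in -k yet inflect differently (hozretkkim, wounfpiwk), so the final letter is not what conditions the rule; the second-to-last letter is.
"giwazotw" has second-to-last letter 't'. The stems whose second-to-last letter is 't' (dipbonutv → dipbonutvvim, hozretk → hozretkkim) double the final consonant and add -im.
So giwazotw → giwazotwwim.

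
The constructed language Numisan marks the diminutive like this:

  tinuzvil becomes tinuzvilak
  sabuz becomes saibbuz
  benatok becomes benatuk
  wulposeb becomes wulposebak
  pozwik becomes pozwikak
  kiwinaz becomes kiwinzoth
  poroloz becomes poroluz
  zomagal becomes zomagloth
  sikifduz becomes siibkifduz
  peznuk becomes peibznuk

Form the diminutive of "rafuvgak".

rafuvgkoth

sabuz and kiwinaz both end in -z yet inflect differently (saibbuz, kiwinzoth), so the final letter is not what conditions the rule; the last vowel is.
"rafuvgak" has last vowel 'a'. The stems whose last vowel is 'a' (zomagal → zomagloth, kiwinaz → kiwinzoth) delete the last vowel and add -oth.
The other patterns: stems whose last vowel is 'u' insert -ib- after the first vowel; stems whose last vowel is 'o' change the last vowel to 'u'; stems whose last vowel is 'e' or 'i' add -ak.
So rafuvgak → rafuvgkoth.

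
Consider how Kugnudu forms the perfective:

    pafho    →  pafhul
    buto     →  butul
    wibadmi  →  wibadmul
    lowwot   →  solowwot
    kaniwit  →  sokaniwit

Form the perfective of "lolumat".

sololumat

pafho and lowwot both have last vowel 'o' yet inflect differently (pafhul, solowwot), so the last vowel is not what conditions the rule; whether the stem ends in a vowel or a consonant is.
"lolumat" ends in a consonant. The stems ending in a consonant (lowwot → solowwot, kaniwit → sokaniwit) add the prefix so-.
The other pattern: stems ending in a vowel drop the final letter and add -ul.
So lolumat → sololumat.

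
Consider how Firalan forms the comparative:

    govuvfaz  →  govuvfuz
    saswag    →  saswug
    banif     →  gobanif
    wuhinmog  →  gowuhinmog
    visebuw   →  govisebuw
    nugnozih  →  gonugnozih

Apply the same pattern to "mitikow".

gomitikow

"mitikow" has last vowel 'o'. The one such stem in the data (wuhinmog → gowuhinmog) adds the prefix go-, so the same rule applies.
So mitikow → gomitikow.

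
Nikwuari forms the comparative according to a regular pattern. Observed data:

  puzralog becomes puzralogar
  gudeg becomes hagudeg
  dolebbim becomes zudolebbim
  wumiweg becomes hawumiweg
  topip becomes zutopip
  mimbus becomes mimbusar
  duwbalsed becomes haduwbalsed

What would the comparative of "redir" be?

zuredir

"redir" has last vowel 'i'. The stems whose last vowel is 'i' (dolebbim → zudolebbim, topip → zutopip) add the prefix zu-.
The other patterns: stems whose last vowel is 'e' add the prefix ha-; stems whose last vowel is 'o' or 'u' add -ar.
So redir → zuredir.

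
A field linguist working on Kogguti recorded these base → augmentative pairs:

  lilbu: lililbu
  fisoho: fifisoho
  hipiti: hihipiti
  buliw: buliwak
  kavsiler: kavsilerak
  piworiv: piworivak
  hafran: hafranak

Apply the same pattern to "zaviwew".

zaviwewak

hipiti and buliw both have last vowel 'i' yet inflect differently (hihipiti, buliwak), so the last vowel is not what conditions the rule; whether the stem ends in a vowel or a consonant is.
"zaviwew" ends in a consonant. The stems ending in a consonant (buliw → buliwak, kavsiler → kavsilerak, piworiv → piworivak) add -ak.
So zaviwew → zaviwewak.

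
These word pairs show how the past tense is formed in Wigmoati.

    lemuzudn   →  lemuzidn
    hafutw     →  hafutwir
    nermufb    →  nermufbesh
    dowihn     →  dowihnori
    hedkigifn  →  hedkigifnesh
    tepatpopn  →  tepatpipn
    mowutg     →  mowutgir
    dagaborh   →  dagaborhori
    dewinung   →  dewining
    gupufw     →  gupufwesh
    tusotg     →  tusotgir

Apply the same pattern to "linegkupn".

"linegkupn" has second-to-last letter 'p'. The one such stem in the data (tepatpopn → tepatpipn) changes the last vowel to 'i' (as do dewinung, lemuzudn), so the same rule applies.
The other patterns: stems whose second-to-last letter is 't' add -ir; stems whose second-to-last letter is 'f' add -esh; stems whose second-to-last letter is 'h' or 'r' add -ori.
So linegkupn → linegkipn.

linegkipn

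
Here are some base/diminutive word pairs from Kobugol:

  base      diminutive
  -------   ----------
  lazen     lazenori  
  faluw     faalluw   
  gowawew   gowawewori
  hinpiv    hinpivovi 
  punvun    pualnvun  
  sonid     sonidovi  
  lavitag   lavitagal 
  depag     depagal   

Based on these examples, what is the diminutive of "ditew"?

punvun and lazen both end in -n yet inflect differently (pualnvun, lazenori), so the final letter is not what conditions the rule; the last vowel is.
"ditew" has last vowel 'e'. The stems whose last vowel is 'e' (lazen → lazenori, gowawew → gowawewori) add -ori.
So ditew → ditewori.

ditewori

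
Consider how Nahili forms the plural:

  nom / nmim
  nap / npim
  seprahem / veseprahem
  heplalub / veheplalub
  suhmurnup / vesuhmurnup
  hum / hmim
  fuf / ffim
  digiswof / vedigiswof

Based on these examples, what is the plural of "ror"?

rrim

"ror" has 1 vowel. The stems with 1 vowel (fuf → ffim, nom → nmim, nap → npim) delete the last vowel and add -im.
So ror → rrim.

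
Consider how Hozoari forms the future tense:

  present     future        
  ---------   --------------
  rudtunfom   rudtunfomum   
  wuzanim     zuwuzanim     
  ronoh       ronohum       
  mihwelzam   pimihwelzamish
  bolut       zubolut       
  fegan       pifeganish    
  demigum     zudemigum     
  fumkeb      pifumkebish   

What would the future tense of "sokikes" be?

pisokikesish

"sokikes" has last vowel 'e'. The one such stem in the data (fumkeb → pifumkebish) adds pi- … -ish around the stem, so the same rule applies.
The other patterns: stems whose last vowel is 'i' or 'u' add the prefix zu-; stems whose last vowel is 'o' add -um.
So sokikes → pisokikesish.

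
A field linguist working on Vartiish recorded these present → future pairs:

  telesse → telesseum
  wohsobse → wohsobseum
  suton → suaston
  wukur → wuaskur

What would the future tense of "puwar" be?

wohsobse and wukur both begin with w- yet inflect differently (wohsobseum, wuaskur), so the first letter is not what conditions the rule; whether the stem ends in a vowel or a consonant is.
"puwar" ends in a consonant. The stems ending in a consonant (suton → suaston, wukur → wuaskur) insert -as- after the first vowel.
So puwar → puaswar.

puaswar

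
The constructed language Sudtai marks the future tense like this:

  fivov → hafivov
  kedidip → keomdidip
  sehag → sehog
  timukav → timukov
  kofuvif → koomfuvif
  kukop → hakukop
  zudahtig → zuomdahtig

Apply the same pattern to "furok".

kukop and kedidip both end in -p yet inflect differently (hakukop, keomdidip), so the final letter is not what conditions the rule; the last vowel is.
"furok" has last vowel 'o'. The stems whose last vowel is 'o' (fivov → hafivov, kukop → hakukop) add the prefix ha-.
The other patterns: stems whose last vowel is 'i' insert -om- after the first vowel; stems whose last vowel is 'a' change the last vowel to 'o'.
So furok → hafurok.

hafurok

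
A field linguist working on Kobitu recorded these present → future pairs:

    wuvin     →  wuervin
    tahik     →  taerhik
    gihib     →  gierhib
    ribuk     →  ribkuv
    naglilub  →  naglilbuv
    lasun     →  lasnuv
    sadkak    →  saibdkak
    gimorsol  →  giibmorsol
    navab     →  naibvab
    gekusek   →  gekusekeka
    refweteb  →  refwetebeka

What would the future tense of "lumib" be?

tahik and ribuk both end in -k yet inflect differently (taerhik, ribkuv), so the final letter is not what conditions the rule; the last vowel is.
"lumib" has last vowel 'i'. The stems whose last vowel is 'i' (wuvin → wuervin, tahik → taerhik, gihib → gierhib) insert -er- after the first vowel.
The other patterns: stems whose last vowel is 'u' delete the last vowel and add -uv; stems whose last vowel is 'a' or 'o' insert -ib- after the first vowel; stems whose last vowel is 'e' add -eka.
So lumib → luermib.

luermib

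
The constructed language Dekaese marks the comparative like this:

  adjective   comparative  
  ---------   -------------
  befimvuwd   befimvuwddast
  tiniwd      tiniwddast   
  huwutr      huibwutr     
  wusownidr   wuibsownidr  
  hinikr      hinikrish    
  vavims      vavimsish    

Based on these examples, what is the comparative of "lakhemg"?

lakhemgish

"lakhemg" has second-to-last letter 'm'. The one such stem in the data (vavims → vavimsish) adds -ish, so the same rule applies.
So lakhemg → lakhemgish.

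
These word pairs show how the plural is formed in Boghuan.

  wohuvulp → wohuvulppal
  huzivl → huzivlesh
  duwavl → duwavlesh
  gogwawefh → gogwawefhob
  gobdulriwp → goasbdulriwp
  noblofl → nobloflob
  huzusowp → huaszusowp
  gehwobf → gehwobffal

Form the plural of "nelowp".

noblofl and huzivl both end in -l yet inflect differently (nobloflob, huzivlesh), so the final letter is not what conditions the rule; the second-to-last letter is.
"nelowp" has second-to-last letter 'w'. The stems whose second-to-last letter is 'w' (gobdulriwp → goasbdulriwp, huzusowp → huaszusowp) insert -as- after the first vowel.
The other patterns: stems whose second-to-last letter is 'f' add -ob; stems whose second-to-last letter is 'v' add -esh; stems whose second-to-last letter is 'b' or 'l' double the final consonant and add -al.
So nelowp → neaslowp.

neaslowp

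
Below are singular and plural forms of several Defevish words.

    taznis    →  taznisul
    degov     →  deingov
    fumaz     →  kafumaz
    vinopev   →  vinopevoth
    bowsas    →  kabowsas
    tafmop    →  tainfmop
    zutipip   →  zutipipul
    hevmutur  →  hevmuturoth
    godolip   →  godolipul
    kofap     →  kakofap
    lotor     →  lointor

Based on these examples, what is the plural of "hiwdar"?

godolip and kofap both end in -p yet inflect differently (godolipul, kakofap), so the final letter is not what conditions the rule; the last vowel is.
"hiwdar" has last vowel 'a'. The stems whose last vowel is 'a' (kofap → kakofap, fumaz → kafumaz, bowsas → kabowsas) add the prefix ka-.
So hiwdar → kahiwdar.

kahiwdar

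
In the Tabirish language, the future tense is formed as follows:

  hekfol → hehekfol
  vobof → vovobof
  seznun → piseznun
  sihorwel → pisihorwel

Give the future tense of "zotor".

zozotor

hekfol and sihorwel both end in -l yet inflect differently (hehekfol, pisihorwel), so the final letter is not what conditions the rule; the last vowel is.
"zotor" has last vowel 'o'. The stems whose last vowel is 'o' (hekfol → hehekfol, vobof → vovobof) repeat the first consonant+vowel as a prefix.
So zotor → zozotor.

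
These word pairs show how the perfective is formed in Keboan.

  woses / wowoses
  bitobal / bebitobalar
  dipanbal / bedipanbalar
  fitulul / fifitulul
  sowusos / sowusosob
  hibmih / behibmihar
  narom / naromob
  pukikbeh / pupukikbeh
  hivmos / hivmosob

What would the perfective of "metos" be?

metosob

sowusos and woses both end in -s yet inflect differently (sowusosob, wowoses), so the final letter is not what conditions the rule; the last vowel is.
"metos" has last vowel 'o'. The stems whose last vowel is 'o' (narom → naromob, sowusos → sowusosob, hivmos → hivmosob) add -ob.
So metos → metosob.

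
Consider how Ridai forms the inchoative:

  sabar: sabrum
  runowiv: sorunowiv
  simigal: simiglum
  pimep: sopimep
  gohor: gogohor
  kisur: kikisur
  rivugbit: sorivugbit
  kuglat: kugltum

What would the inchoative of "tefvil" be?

sotefvil

rivugbit and kuglat both end in -t yet inflect differently (sorivugbit, kugltum), so the final letter is not what conditions the rule; the last vowel is.
"tefvil" has last vowel 'i'. The stems whose last vowel is 'i' (runowiv → sorunowiv, rivugbit → sorivugbit) add the prefix so-.
The other patterns: stems whose last vowel is 'o' or 'u' repeat the first consonant+vowel as a prefix; stems whose last vowel is 'a' delete the last vowel and add -um.
So tefvil → sotefvil.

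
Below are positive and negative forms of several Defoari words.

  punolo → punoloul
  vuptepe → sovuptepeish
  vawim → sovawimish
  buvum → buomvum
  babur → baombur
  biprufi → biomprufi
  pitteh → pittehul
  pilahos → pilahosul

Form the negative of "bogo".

boomgo

vawim and buvum both end in -m yet inflect differently (sovawimish, buomvum), so the final letter is not what conditions the rule; the first letter is.
"bogo" begins with b-. The stems beginning with b- (buvum → buomvum, biprufi → biomprufi, babur → baombur) insert -om- after the first vowel.
So bogo → boomgo.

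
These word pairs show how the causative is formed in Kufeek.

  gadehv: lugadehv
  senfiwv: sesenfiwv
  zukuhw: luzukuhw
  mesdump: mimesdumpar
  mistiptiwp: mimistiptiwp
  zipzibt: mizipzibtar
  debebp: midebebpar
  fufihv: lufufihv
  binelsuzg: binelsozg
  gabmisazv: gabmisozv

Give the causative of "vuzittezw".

senfiwv and fufihv both end in -v yet inflect differently (sesenfiwv, lufufihv), so the final letter is not what conditions the rule; the second-to-last letter is.
"vuzittezw" has second-to-last letter 'z'. The stems whose second-to-last letter is 'z' (binelsuzg → binelsozg, gabmisazv → gabmisozv) change the last vowel to 'o'.
So vuzittezw → vuzittozw.

vuzittozw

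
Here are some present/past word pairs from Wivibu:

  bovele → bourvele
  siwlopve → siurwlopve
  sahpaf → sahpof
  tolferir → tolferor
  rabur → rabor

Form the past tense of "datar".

dator

siwlopve and sahpaf both begin with s- yet inflect differently (siurwlopve, sahpof), so the first letter is not what conditions the rule; the final letter is.
"datar" ends in -r. The stems ending in -r (tolferir → tolferor, rabur → rabor) change the last vowel to 'o'.
The other pattern: stems ending in -e insert -ur- after the first vowel.
So datar → dator.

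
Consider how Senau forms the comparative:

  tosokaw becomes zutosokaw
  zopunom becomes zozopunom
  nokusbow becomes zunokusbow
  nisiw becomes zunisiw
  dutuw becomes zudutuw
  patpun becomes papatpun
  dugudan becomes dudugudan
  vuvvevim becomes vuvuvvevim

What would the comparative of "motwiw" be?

zumotwiw

nisiw and vuvvevim both have last vowel 'i' yet inflect differently (zunisiw, vuvuvvevim), so the last vowel is not what conditions the rule; the final letter is.
"motwiw" ends in -w. The stems ending in -w (nisiw → zunisiw, dutuw → zudutuw, tosokaw → zutosokaw) add the prefix zu-.
The other pattern: stems ending in -m or -n repeat the first consonant+vowel as a prefix.
So motwiw → zumotwiw.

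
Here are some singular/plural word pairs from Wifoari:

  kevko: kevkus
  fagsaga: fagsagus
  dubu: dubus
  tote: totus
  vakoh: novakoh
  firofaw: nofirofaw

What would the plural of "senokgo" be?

senokgus

firofaw and fagsaga both have last vowel 'a' yet inflect differently (nofirofaw, fagsagus), so the last vowel is not what conditions the rule; whether the stem ends in a vowel or a consonant is.
"senokgo" ends in a vowel. The stems ending in a vowel (fagsaga → fagsagus, kevko → kevkus, tote → totus) drop the final letter and add -us.
So senokgo → senokgus.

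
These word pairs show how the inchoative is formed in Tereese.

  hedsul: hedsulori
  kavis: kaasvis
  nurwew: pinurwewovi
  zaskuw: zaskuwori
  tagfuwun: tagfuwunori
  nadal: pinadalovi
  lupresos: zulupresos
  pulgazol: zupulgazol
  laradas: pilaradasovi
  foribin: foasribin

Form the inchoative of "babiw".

kavis and lupresos both end in -s yet inflect differently (kaasvis, zulupresos), so the final letter is not what conditions the rule; the last vowel is.
"babiw" has last vowel 'i'. The stems whose last vowel is 'i' (foribin → foasribin, kavis → kaasvis) insert -as- after the first vowel.
So babiw → baasbiw.

baasbiw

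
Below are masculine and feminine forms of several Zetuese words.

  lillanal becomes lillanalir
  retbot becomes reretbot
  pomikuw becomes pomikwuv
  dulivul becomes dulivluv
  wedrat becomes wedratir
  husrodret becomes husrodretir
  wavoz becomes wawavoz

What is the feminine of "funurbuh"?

retbot and wedrat both end in -t yet inflect differently (reretbot, wedratir), so the final letter is not what conditions the rule; the last vowel is.
"funurbuh" has last vowel 'u'. The stems whose last vowel is 'u' (pomikuw → pomikwuv, dulivul → dulivluv) delete the last vowel and add -uv.
The other patterns: stems whose last vowel is 'o' repeat the first consonant+vowel as a prefix; stems whose last vowel is 'a' or 'e' add -ir.
So funurbuh → funurbhuv.

funurbhuv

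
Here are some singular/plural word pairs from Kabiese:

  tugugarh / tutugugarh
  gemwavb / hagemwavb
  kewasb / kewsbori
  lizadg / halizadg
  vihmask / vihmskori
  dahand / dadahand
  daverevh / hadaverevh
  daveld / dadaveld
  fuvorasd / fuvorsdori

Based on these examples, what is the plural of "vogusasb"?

vogussbori

gemwavb and kewasb both end in -b yet inflect differently (hagemwavb, kewsbori), so the final letter is not what conditions the rule; the second-to-last letter is.
"vogusasb" has second-to-last letter 's'. The stems whose second-to-last letter is 's' (kewasb → kewsbori, fuvorasd → fuvorsdori, vihmask → vihmskori) delete the last vowel and add -ori.
So vogusasb → vogussbori.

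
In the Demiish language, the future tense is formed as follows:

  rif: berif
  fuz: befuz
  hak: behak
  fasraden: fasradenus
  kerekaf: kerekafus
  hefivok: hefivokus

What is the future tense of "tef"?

betef

"tef" has 1 vowel. The stems with 1 vowel (rif → berif, fuz → befuz, hak → behak) add the prefix be-.
So tef → betef.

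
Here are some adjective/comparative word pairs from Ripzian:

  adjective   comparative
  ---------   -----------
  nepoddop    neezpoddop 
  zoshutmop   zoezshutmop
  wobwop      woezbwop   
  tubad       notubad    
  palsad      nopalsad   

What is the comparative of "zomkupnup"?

zoezmkupnup

"zomkupnup" ends in -p. The stems ending in -p (nepoddop → neezpoddop, zoshutmop → zoezshutmop, wobwop → woezbwop) insert -ez- after the first vowel.
The other pattern: stems ending in -d add the prefix no-.
So zomkupnup → zoezmkupnup.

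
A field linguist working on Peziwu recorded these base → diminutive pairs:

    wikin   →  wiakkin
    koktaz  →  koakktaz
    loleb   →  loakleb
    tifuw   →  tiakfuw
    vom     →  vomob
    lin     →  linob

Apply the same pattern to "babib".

wikin and lin both end in -n yet inflect differently (wiakkin, linob), so the final letter is not what conditions the rule; the number of vowels is.
"babib" has 2 vowels. The stems with 2 vowels (tifuw → tiakfuw, koktaz → koakktaz, loleb → loakleb) insert -ak- after the first vowel.
So babib → baakbib.

baakbib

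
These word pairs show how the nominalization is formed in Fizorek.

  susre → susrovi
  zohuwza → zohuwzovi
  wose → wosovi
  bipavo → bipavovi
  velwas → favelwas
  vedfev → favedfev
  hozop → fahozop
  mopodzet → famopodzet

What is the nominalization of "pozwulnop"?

fapozwulnop

zohuwza and velwas both have last vowel 'a' yet inflect differently (zohuwzovi, favelwas), so the last vowel is not what conditions the rule; whether the stem ends in a vowel or a consonant is.
"pozwulnop" ends in a consonant. The stems ending in a consonant (velwas → favelwas, vedfev → favedfev, hozop → fahozop) add the prefix fa-.
The other pattern: stems ending in a vowel drop the final letter and add -ovi.
So pozwulnop → fapozwulnop.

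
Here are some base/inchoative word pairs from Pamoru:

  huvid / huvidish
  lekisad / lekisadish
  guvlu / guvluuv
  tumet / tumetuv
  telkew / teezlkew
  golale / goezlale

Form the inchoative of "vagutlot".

tumet and telkew both have last vowel 'e' yet inflect differently (tumetuv, teezlkew), so the last vowel is not what conditions the rule; the final letter is.
"vagutlot" ends in -t. The one such stem in the data (tumet → tumetuv) adds -uv, so the same rule applies.
So vagutlot → vagutlotuv.

vagutlotuv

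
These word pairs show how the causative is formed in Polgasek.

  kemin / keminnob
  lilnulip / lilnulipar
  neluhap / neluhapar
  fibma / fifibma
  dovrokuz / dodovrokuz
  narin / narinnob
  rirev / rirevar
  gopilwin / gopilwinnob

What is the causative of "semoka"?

sesemoka

"semoka" ends in -a. The one such stem in the data (fibma → fifibma) repeats the first consonant+vowel as a prefix (as does dovrokuz), so the same rule applies.
The other patterns: stems ending in -p or -v add -ar; stems ending in -n double the final consonant and add -ob.
So semoka → sesemoka.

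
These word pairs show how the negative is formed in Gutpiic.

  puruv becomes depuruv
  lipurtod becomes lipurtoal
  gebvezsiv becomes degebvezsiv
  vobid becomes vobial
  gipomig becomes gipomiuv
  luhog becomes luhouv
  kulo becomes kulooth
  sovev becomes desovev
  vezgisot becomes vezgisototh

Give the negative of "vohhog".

"vohhog" ends in -g. The stems ending in -g (gipomig → gipomiuv, luhog → luhouv) drop the final letter and add -uv.
So vohhog → vohhouv.

vohhouv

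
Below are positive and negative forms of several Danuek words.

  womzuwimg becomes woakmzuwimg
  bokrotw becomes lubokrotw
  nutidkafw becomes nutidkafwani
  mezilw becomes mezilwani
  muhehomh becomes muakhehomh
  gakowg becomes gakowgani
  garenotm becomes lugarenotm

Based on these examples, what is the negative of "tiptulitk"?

lutiptulitk

"tiptulitk" has second-to-last letter 't'. The stems whose second-to-last letter is 't' (garenotm → lugarenotm, bokrotw → lubokrotw) add the prefix lu-.
So tiptulitk → lutiptulitk.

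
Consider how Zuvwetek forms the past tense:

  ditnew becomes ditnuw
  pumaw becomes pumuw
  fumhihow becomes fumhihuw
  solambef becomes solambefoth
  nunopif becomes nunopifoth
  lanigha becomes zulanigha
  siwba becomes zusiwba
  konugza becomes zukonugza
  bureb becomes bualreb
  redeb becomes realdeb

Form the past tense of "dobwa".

ditnew and solambef both have last vowel 'e' yet inflect differently (ditnuw, solambefoth), so the last vowel is not what conditions the rule; the final letter is.
"dobwa" ends in -a. The stems ending in -a (lanigha → zulanigha, siwba → zusiwba, konugza → zukonugza) add the prefix zu-.
The other patterns: stems ending in -w change the last vowel to 'u'; stems ending in -f add -oth; stems ending in -b insert -al- after the first vowel.
So dobwa → zudobwa.

zudobwa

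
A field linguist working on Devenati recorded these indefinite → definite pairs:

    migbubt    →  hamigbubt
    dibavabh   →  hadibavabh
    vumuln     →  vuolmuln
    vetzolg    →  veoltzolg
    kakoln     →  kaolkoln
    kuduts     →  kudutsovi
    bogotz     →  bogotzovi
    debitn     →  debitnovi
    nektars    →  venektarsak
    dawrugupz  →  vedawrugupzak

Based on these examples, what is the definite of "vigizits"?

"vigizits" has second-to-last letter 't'. The stems whose second-to-last letter is 't' (kuduts → kudutsovi, bogotz → bogotzovi, debitn → debitnovi) add -ovi.
So vigizits → vigizitsovi.

vigizitsovi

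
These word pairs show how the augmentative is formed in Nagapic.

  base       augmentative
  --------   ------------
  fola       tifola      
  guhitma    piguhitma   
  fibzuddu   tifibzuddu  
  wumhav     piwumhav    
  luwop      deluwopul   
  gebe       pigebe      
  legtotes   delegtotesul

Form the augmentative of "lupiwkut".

delupiwkutul

fola and guhitma both end in -a yet inflect differently (tifola, piguhitma), so the final letter is not what conditions the rule; the first letter is.
"lupiwkut" begins with l-. The stems beginning with l- (legtotes → delegtotesul, luwop → deluwopul) add de- … -ul around the stem.
So lupiwkut → delupiwkutul.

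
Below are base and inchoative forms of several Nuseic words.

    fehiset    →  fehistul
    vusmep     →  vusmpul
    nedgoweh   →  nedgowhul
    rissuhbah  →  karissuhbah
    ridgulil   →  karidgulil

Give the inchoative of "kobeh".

nedgoweh and rissuhbah both end in -h yet inflect differently (nedgowhul, karissuhbah), so the final letter is not what conditions the rule; the last vowel is.
"kobeh" has last vowel 'e'. The stems whose last vowel is 'e' (fehiset → fehistul, vusmep → vusmpul, nedgoweh → nedgowhul) delete the last vowel and add -ul.
So kobeh → kobhul.

kobhul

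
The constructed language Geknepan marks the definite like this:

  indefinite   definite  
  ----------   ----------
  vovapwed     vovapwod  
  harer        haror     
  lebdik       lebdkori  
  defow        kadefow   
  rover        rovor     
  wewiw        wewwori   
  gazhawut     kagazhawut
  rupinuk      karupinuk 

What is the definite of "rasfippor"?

lebdik and rupinuk both end in -k yet inflect differently (lebdkori, karupinuk), so the final letter is not what conditions the rule; the last vowel is.
"rasfippor" has last vowel 'o'. The one such stem in the data (defow → kadefow) adds the prefix ka-, so the same rule applies.
So rasfippor → karasfippor.

karasfippor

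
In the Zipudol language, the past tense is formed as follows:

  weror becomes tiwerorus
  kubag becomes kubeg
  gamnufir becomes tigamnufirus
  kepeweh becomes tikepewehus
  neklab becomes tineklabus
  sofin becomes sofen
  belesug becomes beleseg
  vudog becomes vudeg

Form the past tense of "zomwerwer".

tizomwerwerus

vudog and weror both have last vowel 'o' yet inflect differently (vudeg, tiwerorus), so the last vowel is not what conditions the rule; the final letter is.
"zomwerwer" ends in -r. The stems ending in -r (weror → tiwerorus, gamnufir → tigamnufirus) add ti- … -us around the stem.
So zomwerwer → tizomwerwerus.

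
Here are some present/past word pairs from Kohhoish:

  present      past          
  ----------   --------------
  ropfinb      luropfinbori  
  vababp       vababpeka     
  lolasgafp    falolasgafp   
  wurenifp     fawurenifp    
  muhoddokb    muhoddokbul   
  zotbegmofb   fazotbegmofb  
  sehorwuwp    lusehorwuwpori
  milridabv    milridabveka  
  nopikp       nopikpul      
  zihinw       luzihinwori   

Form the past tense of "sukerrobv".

sukerrobveka

"sukerrobv" has second-to-last letter 'b'. The stems whose second-to-last letter is 'b' (vababp → vababpeka, milridabv → milridabveka) add -eka.
So sukerrobv → sukerrobveka.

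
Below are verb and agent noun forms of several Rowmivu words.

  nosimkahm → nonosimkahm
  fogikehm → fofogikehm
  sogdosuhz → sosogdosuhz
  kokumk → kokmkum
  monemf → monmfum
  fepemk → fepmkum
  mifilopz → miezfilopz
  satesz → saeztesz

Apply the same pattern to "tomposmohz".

sogdosuhz and mifilopz both end in -z yet inflect differently (sosogdosuhz, miezfilopz), so the final letter is not what conditions the rule; the second-to-last letter is.
"tomposmohz" has second-to-last letter 'h'. The stems whose second-to-last letter is 'h' (nosimkahm → nonosimkahm, fogikehm → fofogikehm, sogdosuhz → sosogdosuhz) repeat the first consonant+vowel as a prefix.
So tomposmohz → totomposmohz.

totomposmohz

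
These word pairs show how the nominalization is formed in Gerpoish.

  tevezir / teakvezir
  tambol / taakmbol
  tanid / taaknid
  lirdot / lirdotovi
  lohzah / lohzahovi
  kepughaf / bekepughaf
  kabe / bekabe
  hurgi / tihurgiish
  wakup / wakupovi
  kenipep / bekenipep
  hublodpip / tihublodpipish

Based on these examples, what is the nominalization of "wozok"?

wozokovi

wakup and hublodpip both end in -p yet inflect differently (wakupovi, tihublodpipish), so the final letter is not what conditions the rule; the first letter is.
"wozok" begins with w-. The one such stem in the data (wakup → wakupovi) adds -ovi, so the same rule applies.
So wozok → wozokovi.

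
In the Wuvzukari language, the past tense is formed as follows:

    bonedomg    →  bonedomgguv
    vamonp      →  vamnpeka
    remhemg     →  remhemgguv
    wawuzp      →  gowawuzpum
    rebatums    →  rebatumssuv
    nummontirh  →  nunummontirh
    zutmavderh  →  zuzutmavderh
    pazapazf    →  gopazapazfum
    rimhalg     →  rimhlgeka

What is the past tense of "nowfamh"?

nowfamhhuv

bonedomg and rimhalg both end in -g yet inflect differently (bonedomgguv, rimhlgeka), so the final letter is not what conditions the rule; the second-to-last letter is.
"nowfamh" has second-to-last letter 'm'. The stems whose second-to-last letter is 'm' (rebatums → rebatumssuv, bonedomg → bonedomgguv, remhemg → remhemgguv) double the final consonant and add -uv.
The other patterns: stems whose second-to-last letter is 'r' repeat the first consonant+vowel as a prefix; stems whose second-to-last letter is 'z' add go- … -um around the stem; stems whose second-to-last letter is 'l' or 'n' delete the last vowel and add -eka.
So nowfamh → nowfamhhuv.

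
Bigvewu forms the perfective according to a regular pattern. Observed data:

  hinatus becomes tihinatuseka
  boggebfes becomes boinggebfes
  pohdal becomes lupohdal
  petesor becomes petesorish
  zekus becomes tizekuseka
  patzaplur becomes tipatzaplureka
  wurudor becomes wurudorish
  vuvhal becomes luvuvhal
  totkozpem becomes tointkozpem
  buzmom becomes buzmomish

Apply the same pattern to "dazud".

tidazudeka

patzaplur and wurudor both end in -r yet inflect differently (tipatzaplureka, wurudorish), so the final letter is not what conditions the rule; the last vowel is.
"dazud" has last vowel 'u'. The stems whose last vowel is 'u' (hinatus → tihinatuseka, zekus → tizekuseka, patzaplur → tipatzaplureka) add ti- … -eka around the stem.
So dazud → tidazudeka.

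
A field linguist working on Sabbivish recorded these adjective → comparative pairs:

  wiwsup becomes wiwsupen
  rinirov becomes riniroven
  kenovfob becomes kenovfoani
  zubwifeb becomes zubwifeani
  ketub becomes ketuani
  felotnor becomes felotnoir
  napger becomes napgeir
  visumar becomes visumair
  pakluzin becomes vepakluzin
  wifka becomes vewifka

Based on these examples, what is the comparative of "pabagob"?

pabagoani

rinirov and kenovfob both have last vowel 'o' yet inflect differently (riniroven, kenovfoani), so the last vowel is not what conditions the rule; the final letter is.
"pabagob" ends in -b. The stems ending in -b (kenovfob → kenovfoani, zubwifeb → zubwifeani, ketub → ketuani) drop the final letter and add -ani.
The other patterns: stems ending in -p or -v add -en; stems ending in -r drop the final letter and add -ir; stems ending in -a or -n add the prefix ve-.
So pabagob → pabagoani.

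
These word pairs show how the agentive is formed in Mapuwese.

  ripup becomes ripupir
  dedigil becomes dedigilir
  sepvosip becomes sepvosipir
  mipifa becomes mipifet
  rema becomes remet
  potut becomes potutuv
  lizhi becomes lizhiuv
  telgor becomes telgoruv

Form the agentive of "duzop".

duzopir

"duzop" ends in -p. The stems ending in -p (ripup → ripupir, sepvosip → sepvosipir) add -ir.
The other patterns: stems ending in -a drop the final letter and add -et; stems ending in -i, -r or -t add -uv.
So duzop → duzopir.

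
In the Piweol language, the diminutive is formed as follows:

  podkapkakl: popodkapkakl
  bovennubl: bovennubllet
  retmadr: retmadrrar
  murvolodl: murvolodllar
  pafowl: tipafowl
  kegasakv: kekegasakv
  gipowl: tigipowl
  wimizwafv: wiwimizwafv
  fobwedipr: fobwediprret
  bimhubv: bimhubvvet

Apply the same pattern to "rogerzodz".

gipowl and murvolodl both end in -l yet inflect differently (tigipowl, murvolodllar), so the final letter is not what conditions the rule; the second-to-last letter is.
"rogerzodz" has second-to-last letter 'd'. The stems whose second-to-last letter is 'd' (murvolodl → murvolodllar, retmadr → retmadrrar) double the final consonant and add -ar.
The other patterns: stems whose second-to-last letter is 'w' add the prefix ti-; stems whose second-to-last letter is 'f' or 'k' repeat the first consonant+vowel as a prefix; stems whose second-to-last letter is 'b' or 'p' double the final consonant and add -et.
So rogerzodz → rogerzodzzar.

rogerzodzzar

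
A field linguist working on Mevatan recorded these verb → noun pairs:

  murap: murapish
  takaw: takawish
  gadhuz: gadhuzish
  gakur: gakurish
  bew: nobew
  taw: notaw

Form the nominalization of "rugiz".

takaw and bew both end in -w yet inflect differently (takawish, nobew), so the final letter is not what conditions the rule; the number of vowels is.
"rugiz" has 2 vowels. The stems with 2 vowels (murap → murapish, takaw → takawish, gadhuz → gadhuzish) add -ish.
So rugiz → rugizish.

rugizish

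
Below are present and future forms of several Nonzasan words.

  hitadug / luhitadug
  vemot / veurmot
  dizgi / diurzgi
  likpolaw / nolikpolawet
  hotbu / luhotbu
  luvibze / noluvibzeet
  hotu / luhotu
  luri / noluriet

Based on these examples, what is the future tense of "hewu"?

luhewu

luri and dizgi both end in -i yet inflect differently (noluriet, diurzgi), so the final letter is not what conditions the rule; the first letter is.
"hewu" begins with h-. The stems beginning with h- (hotbu → luhotbu, hitadug → luhitadug, hotu → luhotu) add the prefix lu-.
The other patterns: stems beginning with l- add no- … -et around the stem; stems beginning with d- or v- insert -ur- after the first vowel.
So hewu → luhewu.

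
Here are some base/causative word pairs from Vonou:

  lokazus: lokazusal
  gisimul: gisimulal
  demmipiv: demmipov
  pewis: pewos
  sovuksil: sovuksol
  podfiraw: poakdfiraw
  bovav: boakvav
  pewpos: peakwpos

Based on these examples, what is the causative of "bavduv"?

bavduval

lokazus and pewis both end in -s yet inflect differently (lokazusal, pewos), so the final letter is not what conditions the rule; the last vowel is.
"bavduv" has last vowel 'u'. The stems whose last vowel is 'u' (lokazus → lokazusal, gisimul → gisimulal) add -al.
So bavduv → bavduval.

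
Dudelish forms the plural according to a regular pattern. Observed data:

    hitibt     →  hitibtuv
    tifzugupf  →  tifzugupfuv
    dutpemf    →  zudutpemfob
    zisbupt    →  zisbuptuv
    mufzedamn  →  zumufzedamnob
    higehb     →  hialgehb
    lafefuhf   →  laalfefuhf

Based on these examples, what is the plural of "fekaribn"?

tifzugupf and dutpemf both end in -f yet inflect differently (tifzugupfuv, zudutpemfob), so the final letter is not what conditions the rule; the second-to-last letter is.
"fekaribn" has second-to-last letter 'b'. The one such stem in the data (hitibt → hitibtuv) adds -uv, so the same rule applies.
So fekaribn → fekaribnuv.

fekaribnuv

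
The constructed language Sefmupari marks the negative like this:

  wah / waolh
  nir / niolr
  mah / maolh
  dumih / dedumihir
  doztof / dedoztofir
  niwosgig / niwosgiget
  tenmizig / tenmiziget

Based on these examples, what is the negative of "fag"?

wah and dumih both end in -h yet inflect differently (waolh, dedumihir), so the final letter is not what conditions the rule; the number of vowels is.
"fag" has 1 vowel. The stems with 1 vowel (wah → waolh, nir → niolr, mah → maolh) insert -ol- after the first vowel.
So fag → faolg.

faolg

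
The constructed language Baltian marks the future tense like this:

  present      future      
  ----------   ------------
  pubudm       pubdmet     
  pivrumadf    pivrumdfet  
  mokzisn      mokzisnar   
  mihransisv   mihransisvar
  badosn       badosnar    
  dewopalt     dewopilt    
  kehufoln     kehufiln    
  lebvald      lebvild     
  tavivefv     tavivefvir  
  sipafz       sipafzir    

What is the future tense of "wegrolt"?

"wegrolt" has second-to-last letter 'l'. The stems whose second-to-last letter is 'l' (dewopalt → dewopilt, kehufoln → kehufiln, lebvald → lebvild) change the last vowel to 'i'.
So wegrolt → wegrilt.

wegrilt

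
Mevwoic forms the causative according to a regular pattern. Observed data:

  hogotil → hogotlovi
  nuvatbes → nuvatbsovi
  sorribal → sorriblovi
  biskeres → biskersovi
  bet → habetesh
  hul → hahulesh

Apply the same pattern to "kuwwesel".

"kuwwesel" has 3 vowels. The stems with 3 vowels (hogotil → hogotlovi, nuvatbes → nuvatbsovi, sorribal → sorriblovi) delete the last vowel and add -ovi.
The other pattern: stems with 1 vowel add ha- … -esh around the stem.
So kuwwesel → kuwweslovi.

kuwweslovi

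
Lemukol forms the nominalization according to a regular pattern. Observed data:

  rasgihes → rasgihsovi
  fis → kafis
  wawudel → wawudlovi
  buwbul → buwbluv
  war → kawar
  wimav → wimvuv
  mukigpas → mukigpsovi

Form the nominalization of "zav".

kazav

buwbul and wawudel both end in -l yet inflect differently (buwbluv, wawudlovi), so the final letter is not what conditions the rule; the number of vowels is.
"zav" has 1 vowel. The stems with 1 vowel (fis → kafis, war → kawar) add the prefix ka-.
The other patterns: stems with 2 vowels delete the last vowel and add -uv; stems with 3 vowels delete the last vowel and add -ovi.
So zav → kazav.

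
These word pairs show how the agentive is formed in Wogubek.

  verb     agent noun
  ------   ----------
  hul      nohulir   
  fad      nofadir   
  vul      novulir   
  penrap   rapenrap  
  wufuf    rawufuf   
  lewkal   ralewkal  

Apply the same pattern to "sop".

nosopir

"sop" has 1 vowel. The stems with 1 vowel (hul → nohulir, fad → nofadir, vul → novulir) add no- … -ir around the stem.
The other pattern: stems with 2 vowels add the prefix ra-.
So sop → nosopir.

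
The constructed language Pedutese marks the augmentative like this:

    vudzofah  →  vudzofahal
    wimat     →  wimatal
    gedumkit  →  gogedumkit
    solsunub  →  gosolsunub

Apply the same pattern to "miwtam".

wimat and gedumkit both end in -t yet inflect differently (wimatal, gogedumkit), so the final letter is not what conditions the rule; the last vowel is.
"miwtam" has last vowel 'a'. The stems whose last vowel is 'a' (vudzofah → vudzofahal, wimat → wimatal) add -al.
The other pattern: stems whose last vowel is 'i' or 'u' add the prefix go-.
So miwtam → miwtamal.

miwtamal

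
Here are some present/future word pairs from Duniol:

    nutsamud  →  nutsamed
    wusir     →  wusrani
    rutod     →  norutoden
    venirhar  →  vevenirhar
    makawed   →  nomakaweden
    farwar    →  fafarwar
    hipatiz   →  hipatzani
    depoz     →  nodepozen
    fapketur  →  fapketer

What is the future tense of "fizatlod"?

nofizatloden

wusir and venirhar both end in -r yet inflect differently (wusrani, vevenirhar), so the final letter is not what conditions the rule; the last vowel is.
"fizatlod" has last vowel 'o'. The stems whose last vowel is 'o' (depoz → nodepozen, rutod → norutoden) add no- … -en around the stem.
The other patterns: stems whose last vowel is 'i' delete the last vowel and add -ani; stems whose last vowel is 'a' repeat the first consonant+vowel as a prefix; stems whose last vowel is 'u' change the last vowel to 'e'.
So fizatlod → nofizatloden.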